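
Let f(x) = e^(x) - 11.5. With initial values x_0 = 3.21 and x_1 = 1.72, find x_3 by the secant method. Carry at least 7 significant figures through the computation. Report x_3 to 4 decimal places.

Secant update: x_(k+1) = x_k − f(x_k)·(x_k − x_(k-1))/(f(x_k) − f(x_(k-1))).
f(x_0) = 13.279086, f(x_1) = -5.915472
x_2 = 1.720000 - (-5.915472)·(1.720000 - 3.210000)/(-5.915472 - (13.279086)) = 2.179195; f(x_2) = -2.660809
x_3 = 2.179195 - (-2.660809)·(2.179195 - 1.720000)/(-2.660809 - (-5.915472)) = 2.554605; f(x_3) = 1.366214

2.5546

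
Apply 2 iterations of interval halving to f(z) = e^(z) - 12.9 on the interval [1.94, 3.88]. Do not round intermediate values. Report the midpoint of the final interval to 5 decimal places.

f(1.940000) = -5.941249, f(3.880000) = 35.524215 (opposite signs)
step 1: m = 2.910000, f(m) = 5.456799 > 0 → root in [1.940000, 2.910000]
step 2: m = 2.425000, f(m) = -1.597771 < 0 → root in [2.425000, 2.910000]
Midpoint of [2.425000, 2.910000] = 2.667500

2.66750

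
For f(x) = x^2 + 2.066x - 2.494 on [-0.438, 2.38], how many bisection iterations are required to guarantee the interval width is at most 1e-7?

25

Initial width b − a = 2.38 − -0.438 = 2.818000.
After n steps the width is (b−a)/2^n; need (b−a)/2^n ≤ 1e-7.
So n ≥ log₂(2.818000/1e-7) = log₂(28180000.0000) ≈ 24.7482.
Hence n = 25.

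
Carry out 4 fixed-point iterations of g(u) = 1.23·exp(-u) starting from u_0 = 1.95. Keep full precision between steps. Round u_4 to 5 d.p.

0.79375

u_1 = g(1.950000) = 0.174997
u_2 = g(0.174997) = 1.032535
u_3 = g(1.032535) = 0.438007
u_4 = g(0.438007) = 0.793745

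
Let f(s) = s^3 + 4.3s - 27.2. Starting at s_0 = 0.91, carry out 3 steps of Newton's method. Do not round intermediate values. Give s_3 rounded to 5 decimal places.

f'(s) = 3s^2 + 4.3
s_0 = 0.910000: f = -22.533429, f' = 6.784300 → s_1 = 0.910000 - (-22.533429)/(6.784300) = 4.231408
s_1 = 4.231408: f = 66.757632, f' = 58.014444 → s_2 = 4.231408 - (66.757632)/(58.014444) = 3.080701
s_2 = 3.080701: f = 15.285081, f' = 32.772156 → s_3 = 3.080701 - (15.285081)/(32.772156) = 2.614297

2.61430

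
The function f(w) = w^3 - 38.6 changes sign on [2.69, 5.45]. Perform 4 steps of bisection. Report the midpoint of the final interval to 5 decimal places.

3.29375

f(2.690000) = -19.134891, f(5.450000) = 123.278625 (opposite signs)
step 1: m = 4.070000, f(m) = 28.819143 > 0 → root in [2.690000, 4.070000]
step 2: m = 3.380000, f(m) = 0.014472 > 0 → root in [2.690000, 3.380000]
step 3: m = 3.035000, f(m) = -10.643932 < 0 → root in [3.035000, 3.380000]
step 4: m = 3.207500, f(m) = -5.601060 < 0 → root in [3.207500, 3.380000]
Midpoint of [3.207500, 3.380000] = 3.293750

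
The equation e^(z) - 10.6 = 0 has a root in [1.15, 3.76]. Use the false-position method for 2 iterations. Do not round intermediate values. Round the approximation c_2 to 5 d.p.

f(1.150000) = -7.441807, f(3.760000) = 32.348426
step 1: c = 1.638138, f(c) = -5.454422 < 0 → new bracket [1.638138, 3.760000]
step 2: c = 1.944293, f(c) = -3.611312 < 0 → new bracket [1.944293, 3.760000]

1.94429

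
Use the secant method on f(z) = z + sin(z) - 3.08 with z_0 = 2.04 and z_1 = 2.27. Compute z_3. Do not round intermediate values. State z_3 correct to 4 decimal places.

2.4097

f(z_0) = -0.148071, f(z_1) = -0.044645
z_2 = 2.270000 - (-0.044645)·(2.270000 - 2.040000)/(-0.044645 - (-0.148071)) = 2.369282; f(z_2) = -0.012926
z_3 = 2.369282 - (-0.012926)·(2.369282 - 2.270000)/(-0.012926 - (-0.044645)) = 2.409740; f(z_3) = -0.002011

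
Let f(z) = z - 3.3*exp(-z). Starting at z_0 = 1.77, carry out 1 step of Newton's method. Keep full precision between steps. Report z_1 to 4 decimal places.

0.9967

Newton update: z ← z − f(z)/f'(z).
f'(z) = 1 + 3.3*exp(-z)
z_0 = 1.770000: f = 1.207901, f' = 1.562099 → z_1 = 1.770000 - (1.207901)/(1.562099) = 0.996745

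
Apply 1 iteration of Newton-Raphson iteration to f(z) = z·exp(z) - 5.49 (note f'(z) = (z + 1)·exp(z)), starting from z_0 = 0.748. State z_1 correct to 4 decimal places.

z_0 = 0.748000: f = -3.909648, f' = 3.693122 → z_1 = 0.748000 - (-3.909648)/(3.693122) = 1.806629

1.8066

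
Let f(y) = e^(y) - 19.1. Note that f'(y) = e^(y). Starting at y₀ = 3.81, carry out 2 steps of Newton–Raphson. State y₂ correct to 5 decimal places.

2.98629

Newton update: y ← y − f(y)/f'(y).
y_0 = 3.810000: f = 26.050439, f' = 45.150439 → y_1 = 3.810000 - (26.050439)/(45.150439) = 3.233030
y_1 = 3.233030: f = 6.256376, f' = 25.356376 → y_2 = 3.233030 - (6.256376)/(25.356376) = 2.986292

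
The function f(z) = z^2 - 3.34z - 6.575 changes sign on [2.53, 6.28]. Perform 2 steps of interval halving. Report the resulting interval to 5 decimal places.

f(2.530000) = -8.624300, f(6.280000) = 11.888200 (opposite signs)
step 1: m = 4.405000, f(m) = -1.883675 < 0 → root in [4.405000, 6.280000]
step 2: m = 5.342500, f(m) = 4.123356 > 0 → root in [4.405000, 5.342500]

[4.40500, 5.34250]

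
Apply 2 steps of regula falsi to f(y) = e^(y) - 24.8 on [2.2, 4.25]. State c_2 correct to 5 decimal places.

f(2.200000) = -15.774987, f(4.250000) = 45.305412
step 1: c = 2.729445, f(c) = -9.475618 < 0 → new bracket [2.729445, 4.250000]
step 2: c = 2.992460, f(c) = -4.865348 < 0 → new bracket [2.992460, 4.250000]

2.99246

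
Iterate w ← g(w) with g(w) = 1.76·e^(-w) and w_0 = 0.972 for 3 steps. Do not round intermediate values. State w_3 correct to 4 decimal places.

0.7125

w_1 = g(0.972000) = 0.665853
w_2 = g(0.665853) = 0.904350
w_3 = g(0.904350) = 0.712457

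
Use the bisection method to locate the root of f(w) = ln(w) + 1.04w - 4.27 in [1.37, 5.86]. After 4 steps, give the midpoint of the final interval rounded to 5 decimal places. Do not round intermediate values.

2.91344

f(1.370000) = -2.530389, f(5.860000) = 3.592550 (opposite signs)
step 1: m = 3.615000, f(m) = 0.774692 > 0 → root in [1.370000, 3.615000]
step 2: m = 2.492500, f(m) = -0.764514 < 0 → root in [2.492500, 3.615000]
step 3: m = 3.053750, f(m) = 0.022270 > 0 → root in [2.492500, 3.053750]
step 4: m = 2.773125, f(m) = -0.365975 < 0 → root in [2.773125, 3.053750]
Midpoint of [2.773125, 3.053750] = 2.913438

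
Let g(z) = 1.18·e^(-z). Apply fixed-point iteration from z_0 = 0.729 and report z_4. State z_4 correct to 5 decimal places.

z_1 = g(0.729000) = 0.569222
z_2 = g(0.569222) = 0.667840
z_3 = g(0.667840) = 0.605122
z_4 = g(0.605122) = 0.644289

0.64429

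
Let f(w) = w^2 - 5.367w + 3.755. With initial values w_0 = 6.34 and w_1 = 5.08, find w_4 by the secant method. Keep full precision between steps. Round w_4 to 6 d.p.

f(w_0) = 9.923820, f(w_1) = 2.297040
w_2 = 5.080000 - (2.297040)·(5.080000 - 6.340000)/(2.297040 - (9.923820)) = 4.700512; f(w_2) = 0.622166
w_3 = 4.700512 - (0.622166)·(4.700512 - 5.080000)/(0.622166 - (2.297040)) = 4.559544; f(w_3) = 0.073368
w_4 = 4.559544 - (0.073368)·(4.559544 - 4.700512)/(0.073368 - (0.622166)) = 4.540698; f(w_4) = 0.003012

4.540698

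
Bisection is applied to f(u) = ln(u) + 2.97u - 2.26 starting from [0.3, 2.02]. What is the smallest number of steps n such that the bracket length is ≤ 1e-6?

21

Initial width b − a = 2.02 − 0.3 = 1.720000.
After n steps the width is (b−a)/2^n; need (b−a)/2^n ≤ 1e-6.
So n ≥ log₂(1.720000/1e-6) = log₂(1720000.0000) ≈ 20.7140.
Hence n = 21.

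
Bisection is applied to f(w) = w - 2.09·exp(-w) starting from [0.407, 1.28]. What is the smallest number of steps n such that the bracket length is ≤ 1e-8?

Initial width b − a = 1.28 − 0.407 = 0.873000.
After n steps the width is (b−a)/2^n; need (b−a)/2^n ≤ 1e-8.
So n ≥ log₂(0.873000/1e-8) = log₂(87300000.0000) ≈ 26.3795.
Hence n = 27.

27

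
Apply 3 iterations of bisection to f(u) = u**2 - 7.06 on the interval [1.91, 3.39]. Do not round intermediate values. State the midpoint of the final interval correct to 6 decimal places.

2.742500

f(1.910000) = -3.411900, f(3.390000) = 4.432100 (opposite signs)
step 1: m = 2.650000, f(m) = -0.037500 < 0 → root in [2.650000, 3.390000]
step 2: m = 3.020000, f(m) = 2.060400 > 0 → root in [2.650000, 3.020000]
step 3: m = 2.835000, f(m) = 0.977225 > 0 → root in [2.650000, 2.835000]
Midpoint of [2.650000, 2.835000] = 2.742500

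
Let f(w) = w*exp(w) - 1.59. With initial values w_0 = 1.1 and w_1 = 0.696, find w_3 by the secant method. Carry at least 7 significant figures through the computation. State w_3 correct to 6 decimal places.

0.751201

f(w_0) = 1.714583, f(w_1) = -0.194023
w_2 = 0.696000 - (-0.194023)·(0.696000 - 1.100000)/(-0.194023 - (1.714583)) = 0.737069; f(w_2) = -0.049671
w_3 = 0.737069 - (-0.049671)·(0.737069 - 0.696000)/(-0.049671 - (-0.194023)) = 0.751201; f(w_3) = 0.002204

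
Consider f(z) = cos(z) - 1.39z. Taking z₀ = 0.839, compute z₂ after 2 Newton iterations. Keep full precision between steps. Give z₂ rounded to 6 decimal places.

0.595584

Newton update: z ← z − f(z)/f'(z).
f'(z) = -sin(z) - 1.39
z_0 = 0.839000: f = -0.498003, f' = -2.133975 → z_1 = 0.839000 - (-0.498003)/(-2.133975) = 0.605631
z_1 = 0.605631: f = -0.019685, f' = -1.959281 → z_2 = 0.605631 - (-0.019685)/(-1.959281) = 0.595584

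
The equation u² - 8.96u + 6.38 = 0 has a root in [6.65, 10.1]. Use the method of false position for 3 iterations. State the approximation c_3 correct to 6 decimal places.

8.163230

False-position update: c = (a·f(b) − b·f(a))/(f(b) − f(a)); replace the endpoint whose sign matches f(c).
f(6.650000) = -8.981500, f(10.100000) = 17.894000
step 1: c = 7.802953, f(c) = -2.648387 < 0 → new bracket [7.802953, 10.100000]
step 2: c = 8.099095, f(c) = -0.592553 < 0 → new bracket [8.099095, 10.100000]
step 3: c = 8.163230, f(c) = -0.124215 < 0 → new bracket [8.163230, 10.100000]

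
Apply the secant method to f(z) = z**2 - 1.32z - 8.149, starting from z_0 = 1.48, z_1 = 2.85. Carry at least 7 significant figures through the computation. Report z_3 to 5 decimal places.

f(z_0) = -7.912200, f(z_1) = -3.788500
z_2 = 2.850000 - (-3.788500)·(2.850000 - 1.480000)/(-3.788500 - (-7.912200)) = 4.108638; f(z_2) = 3.308503
z_3 = 4.108638 - (3.308503)·(4.108638 - 2.850000)/(3.308503 - (-3.788500)) = 3.521882; f(z_3) = -0.394231

3.52188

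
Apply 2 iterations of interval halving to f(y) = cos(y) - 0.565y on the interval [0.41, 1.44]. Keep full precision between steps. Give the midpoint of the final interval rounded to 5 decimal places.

1.05375

f(0.410000) = 0.685471, f(1.440000) = -0.683176 (opposite signs)
step 1: m = 0.925000, f(m) = 0.079210 > 0 → root in [0.925000, 1.440000]
step 2: m = 1.182500, f(m) = -0.289500 < 0 → root in [0.925000, 1.182500]
Midpoint of [0.925000, 1.182500] = 1.053750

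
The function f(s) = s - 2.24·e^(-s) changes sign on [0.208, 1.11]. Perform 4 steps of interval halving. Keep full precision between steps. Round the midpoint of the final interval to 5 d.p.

0.91269

f(0.208000) = -1.611344, f(1.110000) = 0.371788 (opposite signs)
step 1: m = 0.659000, f(m) = -0.499905 < 0 → root in [0.659000, 1.110000]
step 2: m = 0.884500, f(m) = -0.040442 < 0 → root in [0.884500, 1.110000]
step 3: m = 0.997250, f(m) = 0.170931 > 0 → root in [0.884500, 0.997250]
step 4: m = 0.940875, f(m) = 0.066634 > 0 → root in [0.884500, 0.940875]
Midpoint of [0.884500, 0.940875] = 0.912688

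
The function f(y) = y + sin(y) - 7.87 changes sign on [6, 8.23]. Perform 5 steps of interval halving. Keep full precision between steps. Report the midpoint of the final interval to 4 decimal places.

7.1498

f(6.000000) = -2.149415, f(8.230000) = 1.290134 (opposite signs)
step 1: m = 7.115000, f(m) = -0.015845 < 0 → root in [7.115000, 8.230000]
step 2: m = 7.672500, f(m) = 0.786077 > 0 → root in [7.115000, 7.672500]
step 3: m = 7.393750, f(m) = 0.419700 > 0 → root in [7.115000, 7.393750]
step 4: m = 7.254375, f(m) = 0.209933 > 0 → root in [7.115000, 7.254375]
step 5: m = 7.184688, f(m) = 0.098947 > 0 → root in [7.115000, 7.184688]
Midpoint of [7.115000, 7.184688] = 7.149844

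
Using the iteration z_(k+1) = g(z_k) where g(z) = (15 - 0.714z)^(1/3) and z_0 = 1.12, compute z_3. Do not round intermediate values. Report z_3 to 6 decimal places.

z_1 = g(1.120000) = 2.421583
z_2 = g(2.421583) = 2.367561
z_3 = g(2.367561) = 2.369852

2.369852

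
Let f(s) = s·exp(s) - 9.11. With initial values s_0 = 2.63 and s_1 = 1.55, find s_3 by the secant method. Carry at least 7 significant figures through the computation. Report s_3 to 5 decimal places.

Secant update: s_(k+1) = s_k − f(s_k)·(s_k − s_(k-1))/(f(s_k) − f(s_(k-1))).
f(s_0) = 27.378015, f(s_1) = -1.807221
s_2 = 1.550000 - (-1.807221)·(1.550000 - 2.630000)/(-1.807221 - (27.378015)) = 1.616876; f(s_2) = -0.965260
s_3 = 1.616876 - (-0.965260)·(1.616876 - 1.550000)/(-0.965260 - (-1.807221)) = 1.693546; f(s_3) = 0.100744

1.69355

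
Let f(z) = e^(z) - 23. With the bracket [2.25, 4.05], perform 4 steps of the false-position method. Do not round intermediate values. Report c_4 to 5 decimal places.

3.11179

f(2.250000) = -13.512264, f(4.050000) = 34.397457
step 1: c = 2.757665, f(c) = -7.237011 < 0 → new bracket [2.757665, 4.050000]
step 2: c = 2.982302, f(c) = -3.266814 < 0 → new bracket [2.982302, 4.050000]
step 3: c = 3.074909, f(c) = -1.352095 < 0 → new bracket [3.074909, 4.050000]
step 4: c = 3.111788, f(c) = -0.538833 < 0 → new bracket [3.111788, 4.050000]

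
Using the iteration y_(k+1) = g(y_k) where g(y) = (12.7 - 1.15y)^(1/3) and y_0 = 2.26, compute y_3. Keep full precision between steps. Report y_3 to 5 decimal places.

y_1 = g(2.260000) = 2.161664
y_2 = g(2.161664) = 2.169701
y_3 = g(2.169701) = 2.169046

2.16905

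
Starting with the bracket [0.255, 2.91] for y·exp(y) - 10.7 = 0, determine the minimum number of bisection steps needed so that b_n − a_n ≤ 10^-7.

25

Initial width b − a = 2.91 − 0.255 = 2.655000.
After n steps the width is (b−a)/2^n; need (b−a)/2^n ≤ 10^-7.
So n ≥ log₂(2.655000/10^-7) = log₂(26550000.0000) ≈ 24.6622.
Hence n = 25.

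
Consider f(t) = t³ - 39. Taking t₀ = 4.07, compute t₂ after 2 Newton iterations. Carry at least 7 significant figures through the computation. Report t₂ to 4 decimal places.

f'(t) = 3t²
t_0 = 4.070000: f = 28.419143, f' = 49.694700 → t_1 = 4.070000 - (28.419143)/(49.694700) = 3.498125
t_1 = 3.498125: f = 3.806141, f' = 36.710641 → t_2 = 3.498125 - (3.806141)/(36.710641) = 3.394446

3.3944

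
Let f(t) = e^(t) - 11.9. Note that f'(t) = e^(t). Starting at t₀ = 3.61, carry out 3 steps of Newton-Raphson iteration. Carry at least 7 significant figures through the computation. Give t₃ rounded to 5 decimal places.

t_0 = 3.610000: f = 25.066053, f' = 36.966053 → t_1 = 3.610000 - (25.066053)/(36.966053) = 2.931917
t_1 = 2.931917: f = 6.863565, f' = 18.763565 → t_2 = 2.931917 - (6.863565)/(18.763565) = 2.566125
t_2 = 2.566125: f = 1.115290, f' = 13.015290 → t_3 = 2.566125 - (1.115290)/(13.015290) = 2.480434

2.48043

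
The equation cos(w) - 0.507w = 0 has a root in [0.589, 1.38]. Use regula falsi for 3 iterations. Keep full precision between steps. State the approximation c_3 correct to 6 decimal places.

1.024492

f(0.589000) = 0.532874, f(1.380000) = -0.510019
step 1: c = 0.993167, f(c) = 0.042504 > 0 → new bracket [0.993167, 1.380000]
step 2: c = 1.022925, f(c) = 0.002249 > 0 → new bracket [1.022925, 1.380000]
step 3: c = 1.024492, f(c) = 0.000115 > 0 → new bracket [1.024492, 1.380000]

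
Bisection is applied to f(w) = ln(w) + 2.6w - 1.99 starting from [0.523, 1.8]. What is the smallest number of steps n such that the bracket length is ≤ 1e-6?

21

Initial width b − a = 1.8 − 0.523 = 1.277000.
After n steps the width is (b−a)/2^n; need (b−a)/2^n ≤ 1e-6.
So n ≥ log₂(1.277000/1e-6) = log₂(1277000.0000) ≈ 20.2843.
Hence n = 21.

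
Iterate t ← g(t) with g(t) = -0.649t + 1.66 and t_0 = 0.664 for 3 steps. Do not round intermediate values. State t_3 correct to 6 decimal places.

1.100343

t_1 = g(0.664000) = 1.229064
t_2 = g(1.229064) = 0.862337
t_3 = g(0.862337) = 1.100343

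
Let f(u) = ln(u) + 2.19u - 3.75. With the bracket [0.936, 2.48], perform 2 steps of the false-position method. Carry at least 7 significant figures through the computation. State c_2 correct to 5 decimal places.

f(0.936000) = -1.766300, f(2.480000) = 2.589459
step 1: c = 1.562106, f(c) = 0.117047 > 0 → new bracket [0.936000, 1.562106]
step 2: c = 1.523195, f(c) = 0.006606 > 0 → new bracket [0.936000, 1.523195]

1.52319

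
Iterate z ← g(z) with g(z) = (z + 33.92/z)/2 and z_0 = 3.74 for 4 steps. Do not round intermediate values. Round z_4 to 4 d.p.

5.8241

z_1 = g(3.740000) = 6.404759
z_2 = g(6.404759) = 5.850410
z_3 = g(5.850410) = 5.824147
z_4 = g(5.824147) = 5.824088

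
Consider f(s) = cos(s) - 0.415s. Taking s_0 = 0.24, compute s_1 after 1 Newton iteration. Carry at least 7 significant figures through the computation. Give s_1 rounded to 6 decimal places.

f'(s) = -sin(s) - 0.415
s_0 = 0.240000: f = 0.871738, f' = -0.652703 → s_1 = 0.240000 - (0.871738)/(-0.652703) = 1.575582

1.575582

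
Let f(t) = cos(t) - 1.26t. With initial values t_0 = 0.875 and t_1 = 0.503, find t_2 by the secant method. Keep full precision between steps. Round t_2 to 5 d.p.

f(t_0) = -0.461503, f(t_1) = 0.242360
t_2 = 0.503000 - (0.242360)·(0.503000 - 0.875000)/(0.242360 - (-0.461503)) = 0.631090; f(t_2) = 0.012211

0.63109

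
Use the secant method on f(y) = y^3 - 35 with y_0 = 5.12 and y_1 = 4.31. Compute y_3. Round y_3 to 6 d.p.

f(y_0) = 99.217728, f(y_1) = 45.062991
y_2 = 4.310000 - (45.062991)·(4.310000 - 5.120000)/(45.062991 - (99.217728)) = 3.635987; f(y_2) = 13.069189
y_3 = 3.635987 - (13.069189)·(3.635987 - 4.310000)/(13.069189 - (45.062991)) = 3.360658; f(y_3) = 2.955343

3.360658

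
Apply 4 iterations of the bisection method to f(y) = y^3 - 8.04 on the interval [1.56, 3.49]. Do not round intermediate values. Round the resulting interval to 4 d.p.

[1.9219, 2.0425]

f(1.560000) = -4.243584, f(3.490000) = 34.468549 (opposite signs)
step 1: m = 2.525000, f(m) = 8.058453 > 0 → root in [1.560000, 2.525000]
step 2: m = 2.042500, f(m) = 0.480914 > 0 → root in [1.560000, 2.042500]
step 3: m = 1.801250, f(m) = -2.195842 < 0 → root in [1.801250, 2.042500]
step 4: m = 1.921875, f(m) = -0.941356 < 0 → root in [1.921875, 2.042500]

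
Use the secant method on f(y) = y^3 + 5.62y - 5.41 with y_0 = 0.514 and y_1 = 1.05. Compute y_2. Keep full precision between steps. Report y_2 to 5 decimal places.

0.83095

f(y_0) = -2.385523, f(y_1) = 1.648625
y_2 = 1.050000 - (1.648625)·(1.050000 - 0.514000)/(1.648625 - (-2.385523)) = 0.830954; f(y_2) = -0.166276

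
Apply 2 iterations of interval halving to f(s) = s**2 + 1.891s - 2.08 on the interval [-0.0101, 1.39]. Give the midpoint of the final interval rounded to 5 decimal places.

0.86496

f(-0.010100) = -2.098997, f(1.390000) = 2.480590 (opposite signs)
step 1: m = 0.689950, f(m) = -0.299274 < 0 → root in [0.689950, 1.390000]
step 2: m = 1.039975, f(m) = 0.968141 > 0 → root in [0.689950, 1.039975]
Midpoint of [0.689950, 1.039975] = 0.864962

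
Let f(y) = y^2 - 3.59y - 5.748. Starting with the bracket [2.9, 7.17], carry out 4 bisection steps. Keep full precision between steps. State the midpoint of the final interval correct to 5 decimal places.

4.90156

f(2.900000) = -7.749000, f(7.170000) = 19.920600 (opposite signs)
step 1: m = 5.035000, f(m) = 1.527575 > 0 → root in [2.900000, 5.035000]
step 2: m = 3.967500, f(m) = -4.250269 < 0 → root in [3.967500, 5.035000]
step 3: m = 4.501250, f(m) = -1.646236 < 0 → root in [4.501250, 5.035000]
step 4: m = 4.768125, f(m) = -0.130553 < 0 → root in [4.768125, 5.035000]
Midpoint of [4.768125, 5.035000] = 4.901563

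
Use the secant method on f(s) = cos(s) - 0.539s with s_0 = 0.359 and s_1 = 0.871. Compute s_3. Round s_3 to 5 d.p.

1.00020

Secant update: s_(k+1) = s_k − f(s_k)·(s_k − s_(k-1))/(f(s_k) − f(s_(k-1))).
f(s_0) = 0.742748, f(s_1) = 0.174593
s_2 = 0.871000 - (0.174593)·(0.871000 - 0.359000)/(0.174593 - (0.742748)) = 1.028337; f(s_2) = -0.038029
s_3 = 1.028337 - (-0.038029)·(1.028337 - 0.871000)/(-0.038029 - (0.174593)) = 1.000196; f(s_3) = 0.001032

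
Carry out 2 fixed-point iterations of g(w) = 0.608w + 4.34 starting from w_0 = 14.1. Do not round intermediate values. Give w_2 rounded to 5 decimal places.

w_1 = g(14.100000) = 12.912800
w_2 = g(12.912800) = 12.190982

12.19098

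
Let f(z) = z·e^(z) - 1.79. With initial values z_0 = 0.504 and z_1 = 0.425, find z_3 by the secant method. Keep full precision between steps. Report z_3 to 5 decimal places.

f(z_0) = -0.955714, f(z_1) = -1.139924
z_2 = 0.425000 - (-1.139924)·(0.425000 - 0.504000)/(-1.139924 - (-0.955714)) = 0.913866; f(z_2) = 0.489131
z_3 = 0.913866 - (0.489131)·(0.913866 - 0.425000)/(0.489131 - (-1.139924)) = 0.767082; f(z_3) = -0.138111

0.76708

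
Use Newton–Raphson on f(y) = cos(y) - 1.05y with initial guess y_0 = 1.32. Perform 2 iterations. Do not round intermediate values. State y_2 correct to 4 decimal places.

f'(y) = -sin(y) - 1.05
y_0 = 1.320000: f = -1.137825, f' = -2.018715 → y_1 = 1.320000 - (-1.137825)/(-2.018715) = 0.756362
y_1 = 0.756362: f = -0.066843, f' = -1.736280 → y_2 = 0.756362 - (-0.066843)/(-1.736280) = 0.717864

0.7179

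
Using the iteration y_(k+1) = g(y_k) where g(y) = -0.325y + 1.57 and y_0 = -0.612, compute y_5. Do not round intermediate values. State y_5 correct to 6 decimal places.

y_1 = g(-0.612000) = 1.768900
y_2 = g(1.768900) = 0.995108
y_3 = g(0.995108) = 1.246590
y_4 = g(1.246590) = 1.164858
y_5 = g(1.164858) = 1.191421

1.191421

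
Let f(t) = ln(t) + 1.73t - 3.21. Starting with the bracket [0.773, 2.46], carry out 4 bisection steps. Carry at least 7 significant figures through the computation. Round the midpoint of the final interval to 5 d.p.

f(0.773000) = -2.130186, f(2.460000) = 1.945961 (opposite signs)
step 1: m = 1.616500, f(m) = 0.066808 > 0 → root in [0.773000, 1.616500]
step 2: m = 1.194750, f(m) = -0.965146 < 0 → root in [1.194750, 1.616500]
step 3: m = 1.405625, f(m) = -0.437787 < 0 → root in [1.405625, 1.616500]
step 4: m = 1.511062, f(m) = -0.183049 < 0 → root in [1.511062, 1.616500]
Midpoint of [1.511062, 1.616500] = 1.563781

1.56378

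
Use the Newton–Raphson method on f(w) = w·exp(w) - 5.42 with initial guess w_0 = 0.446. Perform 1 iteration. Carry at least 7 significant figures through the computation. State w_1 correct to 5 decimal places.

Newton update: w ← w − f(w)/f'(w).
f'(w) = (w + 1)·exp(w)
w_0 = 0.446000: f = -4.723325, f' = 2.258726 → w_1 = 0.446000 - (-4.723325)/(2.258726) = 2.537145

2.53715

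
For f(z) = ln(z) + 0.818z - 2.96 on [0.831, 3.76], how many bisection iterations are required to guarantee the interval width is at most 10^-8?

29

Initial width b − a = 3.76 − 0.831 = 2.929000.
After n steps the width is (b−a)/2^n; need (b−a)/2^n ≤ 10^-8.
So n ≥ log₂(2.929000/10^-8) = log₂(292900000.0000) ≈ 28.1258.
Hence n = 29.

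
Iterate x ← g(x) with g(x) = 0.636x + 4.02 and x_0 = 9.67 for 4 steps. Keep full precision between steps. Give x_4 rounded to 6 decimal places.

10.819153

x_1 = g(9.670000) = 10.170120
x_2 = g(10.170120) = 10.488196
x_3 = g(10.488196) = 10.690493
x_4 = g(10.690493) = 10.819153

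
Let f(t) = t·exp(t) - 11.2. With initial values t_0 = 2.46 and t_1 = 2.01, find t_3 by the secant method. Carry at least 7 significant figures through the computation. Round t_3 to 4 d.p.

1.8264

f(t_0) = 17.593836, f(t_1) = 3.801268
t_2 = 2.010000 - (3.801268)·(2.010000 - 2.460000)/(3.801268 - (17.593836)) = 1.885979; f(t_2) = 1.233890
t_3 = 1.885979 - (1.233890)·(1.885979 - 2.010000)/(1.233890 - (3.801268)) = 1.826374; f(t_3) = 0.144198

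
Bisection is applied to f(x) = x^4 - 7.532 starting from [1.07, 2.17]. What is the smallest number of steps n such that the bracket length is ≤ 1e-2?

7

Initial width b − a = 2.17 − 1.07 = 1.100000.
After n steps the width is (b−a)/2^n; need (b−a)/2^n ≤ 1e-2.
So n ≥ log₂(1.100000/1e-2) = log₂(110.0000) ≈ 6.7814.
Hence n = 7.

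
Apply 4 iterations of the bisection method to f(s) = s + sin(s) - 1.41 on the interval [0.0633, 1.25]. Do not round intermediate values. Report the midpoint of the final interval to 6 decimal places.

f(0.063300) = -1.283442, f(1.250000) = 0.788985 (opposite signs)
step 1: m = 0.656650, f(m) = -0.142883 < 0 → root in [0.656650, 1.250000]
step 2: m = 0.953325, f(m) = 0.358670 > 0 → root in [0.656650, 0.953325]
step 3: m = 0.804987, f(m) = 0.115809 > 0 → root in [0.656650, 0.804987]
step 4: m = 0.730819, f(m) = -0.011702 < 0 → root in [0.730819, 0.804987]
Midpoint of [0.730819, 0.804987] = 0.767903

0.767903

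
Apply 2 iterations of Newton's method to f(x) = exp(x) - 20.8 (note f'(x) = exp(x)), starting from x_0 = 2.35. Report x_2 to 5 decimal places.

3.07544

x_0 = 2.350000: f = -10.314430, f' = 10.485570 → x_1 = 2.350000 - (-10.314430)/(10.485570) = 3.333679
x_1 = 3.333679: f = 7.241304, f' = 28.041304 → x_2 = 3.333679 - (7.241304)/(28.041304) = 3.075442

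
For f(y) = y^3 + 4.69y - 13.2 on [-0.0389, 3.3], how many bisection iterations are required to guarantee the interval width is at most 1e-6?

22

Initial width b − a = 3.3 − -0.0389 = 3.338900.
After n steps the width is (b−a)/2^n; need (b−a)/2^n ≤ 1e-6.
So n ≥ log₂(3.338900/1e-6) = log₂(3338900.0000) ≈ 21.6709.
Hence n = 22.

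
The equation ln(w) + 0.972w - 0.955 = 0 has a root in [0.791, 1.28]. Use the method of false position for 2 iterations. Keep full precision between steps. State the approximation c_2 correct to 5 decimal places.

f(0.791000) = -0.420605, f(1.280000) = 0.536020
step 1: c = 1.006002, f(c) = 0.028817 > 0 → new bracket [0.791000, 1.006002]
step 2: c = 0.992216, f(c) = 0.001619 > 0 → new bracket [0.791000, 0.992216]

0.99222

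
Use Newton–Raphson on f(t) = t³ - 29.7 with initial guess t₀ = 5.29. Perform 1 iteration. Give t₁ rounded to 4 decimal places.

3.8804

f'(t) = 3t²
t_0 = 5.290000: f = 118.335889, f' = 83.952300 → t_1 = 5.290000 - (118.335889)/(83.952300) = 3.880439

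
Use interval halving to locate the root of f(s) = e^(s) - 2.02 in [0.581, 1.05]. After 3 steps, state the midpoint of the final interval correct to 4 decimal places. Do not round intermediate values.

0.7276

f(0.581000) = -0.232175, f(1.050000) = 0.837651 (opposite signs)
step 1: m = 0.815500, f(m) = 0.240306 > 0 → root in [0.581000, 0.815500]
step 2: m = 0.698250, f(m) = -0.009768 < 0 → root in [0.698250, 0.815500]
step 3: m = 0.756875, f(m) = 0.111605 > 0 → root in [0.698250, 0.756875]
Midpoint of [0.698250, 0.756875] = 0.727563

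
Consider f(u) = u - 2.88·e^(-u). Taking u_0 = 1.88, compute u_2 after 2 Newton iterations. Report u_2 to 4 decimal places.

f'(u) = 1 + 2.88·e^(-u)
u_0 = 1.880000: f = 1.440540, f' = 1.439460 → u_1 = 1.880000 - (1.440540)/(1.439460) = 0.879249
u_1 = 0.879249: f = -0.316223, f' = 2.195472 → u_2 = 0.879249 - (-0.316223)/(2.195472) = 1.023283

1.0233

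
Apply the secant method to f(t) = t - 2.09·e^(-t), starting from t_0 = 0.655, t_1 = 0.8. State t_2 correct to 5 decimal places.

0.86918

Secant update: t_(k+1) = t_k − f(t_k)·(t_k − t_(k-1))/(f(t_k) − f(t_(k-1))).
f(t_0) = -0.430634, f(t_1) = -0.139098
t_2 = 0.800000 - (-0.139098)·(0.800000 - 0.655000)/(-0.139098 - (-0.430634)) = 0.869182; f(t_2) = -0.007143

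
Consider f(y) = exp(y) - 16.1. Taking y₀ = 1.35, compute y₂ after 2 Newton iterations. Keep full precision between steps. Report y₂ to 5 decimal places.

3.69842

Newton update: y ← y − f(y)/f'(y).
f'(y) = exp(y)
y_0 = 1.350000: f = -12.242574, f' = 3.857426 → y_1 = 1.350000 - (-12.242574)/(3.857426) = 4.523768
y_1 = 4.523768: f = 76.082305, f' = 92.182305 → y_2 = 4.523768 - (76.082305)/(92.182305) = 3.698422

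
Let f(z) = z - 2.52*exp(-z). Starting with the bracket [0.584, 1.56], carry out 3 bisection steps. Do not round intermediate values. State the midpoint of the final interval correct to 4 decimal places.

1.0110

f(0.584000) = -0.821311, f(1.560000) = 1.030457 (opposite signs)
step 1: m = 1.072000, f(m) = 0.209346 > 0 → root in [0.584000, 1.072000]
step 2: m = 0.828000, f(m) = -0.273044 < 0 → root in [0.828000, 1.072000]
step 3: m = 0.950000, f(m) = -0.024587 < 0 → root in [0.950000, 1.072000]
Midpoint of [0.950000, 1.072000] = 1.011000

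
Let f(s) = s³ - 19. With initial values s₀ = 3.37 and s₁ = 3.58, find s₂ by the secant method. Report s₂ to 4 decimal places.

Secant update: s_(k+1) = s_k − f(s_k)·(s_k − s_(k-1))/(f(s_k) − f(s_(k-1))).
f(s_0) = 19.272753, f(s_1) = 26.882712
s_2 = 3.580000 - (26.882712)·(3.580000 - 3.370000)/(26.882712 - (19.272753)) = 2.838160; f(s_2) = 3.861819

2.8382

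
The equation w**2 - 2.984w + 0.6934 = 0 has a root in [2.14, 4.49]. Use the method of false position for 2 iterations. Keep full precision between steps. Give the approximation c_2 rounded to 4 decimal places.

2.6031

f(2.140000) = -1.112760, f(4.490000) = 7.455340
step 1: c = 2.445200, f(c) = -0.624073 < 0 → new bracket [2.445200, 4.490000]
step 2: c = 2.603145, f(c) = -0.298020 < 0 → new bracket [2.603145, 4.490000]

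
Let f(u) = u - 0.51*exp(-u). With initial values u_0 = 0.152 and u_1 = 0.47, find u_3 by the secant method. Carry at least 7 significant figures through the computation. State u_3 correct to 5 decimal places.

0.35687

f(u_0) = -0.286084, f(u_1) = 0.151249
u_2 = 0.470000 - (0.151249)·(0.470000 - 0.152000)/(0.151249 - (-0.286084)) = 0.360022; f(u_2) = 0.004214
u_3 = 0.360022 - (0.004214)·(0.360022 - 0.470000)/(0.004214 - (0.151249)) = 0.356869; f(u_3) = -0.000061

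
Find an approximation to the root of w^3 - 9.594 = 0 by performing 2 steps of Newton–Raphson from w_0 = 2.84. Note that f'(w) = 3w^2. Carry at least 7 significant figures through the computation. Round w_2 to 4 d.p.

2.1365

Newton update: w ← w − f(w)/f'(w).
w_0 = 2.840000: f = 13.312304, f' = 24.196800 → w_1 = 2.840000 - (13.312304)/(24.196800) = 2.289832
w_1 = 2.289832: f = 2.412347, f' = 15.729992 → w_2 = 2.289832 - (2.412347)/(15.729992) = 2.136472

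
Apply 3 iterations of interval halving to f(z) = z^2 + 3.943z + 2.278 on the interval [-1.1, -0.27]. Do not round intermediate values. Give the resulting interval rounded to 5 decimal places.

[-0.78875, -0.68500]

f(-1.100000) = -0.849300, f(-0.270000) = 1.286290 (opposite signs)
step 1: m = -0.685000, f(m) = 0.046270 > 0 → root in [-1.100000, -0.685000]
step 2: m = -0.892500, f(m) = -0.444571 < 0 → root in [-0.892500, -0.685000]
step 3: m = -0.788750, f(m) = -0.209915 < 0 → root in [-0.788750, -0.685000]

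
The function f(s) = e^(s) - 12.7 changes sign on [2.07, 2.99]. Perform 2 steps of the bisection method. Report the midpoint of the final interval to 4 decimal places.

f(2.070000) = -4.775177, f(2.990000) = 7.185682 (opposite signs)
step 1: m = 2.530000, f(m) = -0.146494 < 0 → root in [2.530000, 2.990000]
step 2: m = 2.760000, f(m) = 3.099843 > 0 → root in [2.530000, 2.760000]
Midpoint of [2.530000, 2.760000] = 2.645000

2.6450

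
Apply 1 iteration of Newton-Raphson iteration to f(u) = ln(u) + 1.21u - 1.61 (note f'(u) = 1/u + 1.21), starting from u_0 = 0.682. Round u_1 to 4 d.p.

u_0 = 0.682000: f = -1.167506, f' = 2.676276 → u_1 = 0.682000 - (-1.167506)/(2.676276) = 1.118243

1.1182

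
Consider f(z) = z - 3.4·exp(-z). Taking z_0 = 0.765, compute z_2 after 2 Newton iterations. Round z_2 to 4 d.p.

1.1147

f'(z) = 1 + 3.4·exp(-z)
z_0 = 0.765000: f = -0.817135, f' = 2.582135 → z_1 = 0.765000 - (-0.817135)/(2.582135) = 1.081457
z_1 = 1.081457: f = -0.071486, f' = 2.152943 → z_2 = 1.081457 - (-0.071486)/(2.152943) = 1.114661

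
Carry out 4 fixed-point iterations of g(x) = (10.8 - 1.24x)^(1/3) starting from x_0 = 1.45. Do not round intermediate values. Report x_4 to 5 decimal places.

x_1 = g(1.450000) = 2.080238
x_2 = g(2.080238) = 2.018209
x_3 = g(2.018209) = 2.024484
x_4 = g(2.024484) = 2.023851

2.02385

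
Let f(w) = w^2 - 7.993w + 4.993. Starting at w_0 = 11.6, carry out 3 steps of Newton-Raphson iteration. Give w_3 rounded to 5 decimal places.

Newton update: w ← w − f(w)/f'(w).
f'(w) = 2w - 7.993
w_0 = 11.600000: f = 46.834200, f' = 15.207000 → w_1 = 11.600000 - (46.834200)/(15.207000) = 8.520221
w_1 = 8.520221: f = 9.485039, f' = 9.047442 → w_2 = 8.520221 - (9.485039)/(9.047442) = 7.471854
w_2 = 7.471854: f = 1.099073, f' = 6.950708 → w_3 = 7.471854 - (1.099073)/(6.950708) = 7.313730

7.31373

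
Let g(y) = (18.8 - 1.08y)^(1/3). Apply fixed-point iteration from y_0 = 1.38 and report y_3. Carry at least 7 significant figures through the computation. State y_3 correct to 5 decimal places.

2.52394

y_1 = g(1.380000) = 2.586797
y_2 = g(2.586797) = 2.520171
y_3 = g(2.520171) = 2.523941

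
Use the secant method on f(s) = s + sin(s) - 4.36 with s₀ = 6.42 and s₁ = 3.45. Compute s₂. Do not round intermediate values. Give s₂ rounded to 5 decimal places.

f(s_0) = 2.196388, f(s_1) = -1.213542
s_2 = 3.450000 - (-1.213542)·(3.450000 - 6.420000)/(-1.213542 - (2.196388)) = 4.506977; f(s_2) = -0.832000

4.50698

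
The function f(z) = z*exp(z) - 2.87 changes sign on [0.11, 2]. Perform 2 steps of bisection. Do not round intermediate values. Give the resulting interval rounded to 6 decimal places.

[0.582500, 1.055000]

f(0.110000) = -2.747209, f(2.000000) = 11.908112 (opposite signs)
step 1: m = 1.055000, f(m) = 0.159934 > 0 → root in [0.110000, 1.055000]
step 2: m = 0.582500, f(m) = -1.827028 < 0 → root in [0.582500, 1.055000]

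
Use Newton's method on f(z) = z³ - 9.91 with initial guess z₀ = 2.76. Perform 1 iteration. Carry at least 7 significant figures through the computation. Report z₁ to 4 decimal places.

2.2736

Newton update: z ← z − f(z)/f'(z).
f'(z) = 3z²
z_0 = 2.760000: f = 11.114576, f' = 22.852800 → z_1 = 2.760000 - (11.114576)/(22.852800) = 2.273645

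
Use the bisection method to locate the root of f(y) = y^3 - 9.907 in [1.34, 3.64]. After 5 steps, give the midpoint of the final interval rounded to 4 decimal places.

2.1666

f(1.340000) = -7.500896, f(3.640000) = 38.321544 (opposite signs)
step 1: m = 2.490000, f(m) = 5.531249 > 0 → root in [1.340000, 2.490000]
step 2: m = 1.915000, f(m) = -2.884264 < 0 → root in [1.915000, 2.490000]
step 3: m = 2.202500, f(m) = 0.777341 > 0 → root in [1.915000, 2.202500]
step 4: m = 2.058750, f(m) = -1.181088 < 0 → root in [2.058750, 2.202500]
step 5: m = 2.130625, f(m) = -0.234894 < 0 → root in [2.130625, 2.202500]
Midpoint of [2.130625, 2.202500] = 2.166563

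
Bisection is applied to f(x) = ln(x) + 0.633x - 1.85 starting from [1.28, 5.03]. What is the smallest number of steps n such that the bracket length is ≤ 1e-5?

Initial width b − a = 5.03 − 1.28 = 3.750000.
After n steps the width is (b−a)/2^n; need (b−a)/2^n ≤ 1e-5.
So n ≥ log₂(3.750000/1e-5) = log₂(375000.0000) ≈ 18.5165.
Hence n = 19.

19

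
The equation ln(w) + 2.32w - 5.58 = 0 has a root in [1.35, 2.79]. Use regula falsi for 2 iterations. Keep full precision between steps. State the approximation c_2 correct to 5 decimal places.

f(1.350000) = -2.147895, f(2.790000) = 1.918842
step 1: c = 2.110553, f(c) = 0.063433 > 0 → new bracket [1.350000, 2.110553]
step 2: c = 2.088736, f(c) = 0.002427 > 0 → new bracket [1.350000, 2.088736]

2.08874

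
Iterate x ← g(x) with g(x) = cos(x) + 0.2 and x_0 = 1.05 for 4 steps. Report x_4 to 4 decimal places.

0.9191

x_1 = g(1.050000) = 0.697571
x_2 = g(0.697571) = 0.966405
x_3 = g(0.966405) = 0.768262
x_4 = g(0.768262) = 0.919120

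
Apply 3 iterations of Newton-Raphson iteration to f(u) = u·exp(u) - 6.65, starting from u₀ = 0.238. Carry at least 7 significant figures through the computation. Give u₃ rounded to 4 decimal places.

2.7547

Newton update: u ← u − f(u)/f'(u).
f'(u) = (u + 1)·exp(u)
u_0 = 0.238000: f = -6.348047, f' = 1.570662 → u_1 = 0.238000 - (-6.348047)/(1.570662) = 4.279638
u_1 = 4.279638: f = 302.401051, f' = 381.265348 → u_2 = 4.279638 - (302.401051)/(381.265348) = 3.486487
u_2 = 3.486487: f = 107.256905, f' = 146.577874 → u_3 = 3.486487 - (107.256905)/(146.577874) = 2.754747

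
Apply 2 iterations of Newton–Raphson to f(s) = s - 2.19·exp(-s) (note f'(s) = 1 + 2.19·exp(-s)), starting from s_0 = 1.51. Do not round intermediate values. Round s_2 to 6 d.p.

s_0 = 1.510000: f = 1.026207, f' = 1.483793 → s_1 = 1.510000 - (1.026207)/(1.483793) = 0.818389
s_1 = 0.818389: f = -0.147711, f' = 1.966100 → s_2 = 0.818389 - (-0.147711)/(1.966100) = 0.893518

0.893518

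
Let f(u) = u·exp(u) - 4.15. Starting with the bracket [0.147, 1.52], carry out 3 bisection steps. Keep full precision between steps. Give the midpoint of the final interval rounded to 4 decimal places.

f(0.147000) = -3.979722, f(1.520000) = 2.799782 (opposite signs)
step 1: m = 0.833500, f(m) = -2.231817 < 0 → root in [0.833500, 1.520000]
step 2: m = 1.176750, f(m) = -0.332841 < 0 → root in [1.176750, 1.520000]
step 3: m = 1.348375, f(m) = 1.042811 > 0 → root in [1.176750, 1.348375]
Midpoint of [1.176750, 1.348375] = 1.262563

1.2626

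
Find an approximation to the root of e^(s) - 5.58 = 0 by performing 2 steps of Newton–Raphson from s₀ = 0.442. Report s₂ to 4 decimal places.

f'(s) = e^(s)
s_0 = 0.442000: f = -4.024184, f' = 1.555816 → s_1 = 0.442000 - (-4.024184)/(1.555816) = 3.028543
s_1 = 3.028543: f = 15.087098, f' = 20.667098 → s_2 = 3.028543 - (15.087098)/(20.667098) = 2.298537

2.2985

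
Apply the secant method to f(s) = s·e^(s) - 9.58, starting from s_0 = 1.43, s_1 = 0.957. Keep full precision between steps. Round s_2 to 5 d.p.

1.91941

f(s_0) = -3.604460, f(s_1) = -7.088093
s_2 = 0.957000 - (-7.088093)·(0.957000 - 1.430000)/(-7.088093 - (-3.604460)) = 1.919406; f(s_2) = 3.504406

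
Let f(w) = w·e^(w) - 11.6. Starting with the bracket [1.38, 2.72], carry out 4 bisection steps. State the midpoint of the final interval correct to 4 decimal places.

f(1.380000) = -6.114636, f(2.720000) = 29.690477 (opposite signs)
step 1: m = 2.050000, f(m) = 4.324197 > 0 → root in [1.380000, 2.050000]
step 2: m = 1.715000, f(m) = -2.070301 < 0 → root in [1.715000, 2.050000]
step 3: m = 1.882500, f(m) = 0.767854 > 0 → root in [1.715000, 1.882500]
step 4: m = 1.798750, f(m) = -0.731790 < 0 → root in [1.798750, 1.882500]
Midpoint of [1.798750, 1.882500] = 1.840625

1.8406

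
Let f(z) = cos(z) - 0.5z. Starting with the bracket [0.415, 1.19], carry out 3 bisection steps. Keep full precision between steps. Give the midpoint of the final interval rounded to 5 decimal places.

1.04469

f(0.415000) = 0.707616, f(1.190000) = -0.223340 (opposite signs)
step 1: m = 0.802500, f(m) = 0.293661 > 0 → root in [0.802500, 1.190000]
step 2: m = 0.996250, f(m) = 0.045329 > 0 → root in [0.996250, 1.190000]
step 3: m = 1.093125, f(m) = -0.086850 < 0 → root in [0.996250, 1.093125]
Midpoint of [0.996250, 1.093125] = 1.044687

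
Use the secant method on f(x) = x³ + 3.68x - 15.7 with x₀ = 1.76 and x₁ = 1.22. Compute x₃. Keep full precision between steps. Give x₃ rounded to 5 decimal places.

1.98621

f(x_0) = -3.771424, f(x_1) = -9.394552
x_2 = 1.220000 - (-9.394552)·(1.220000 - 1.760000)/(-9.394552 - (-3.771424)) = 2.122177; f(x_2) = 1.667127
x_3 = 2.122177 - (1.667127)·(2.122177 - 1.220000)/(1.667127 - (-9.394552)) = 1.986208; f(x_3) = -0.555114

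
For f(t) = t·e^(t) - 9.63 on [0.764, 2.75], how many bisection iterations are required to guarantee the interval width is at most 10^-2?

Initial width b − a = 2.75 − 0.764 = 1.986000.
After n steps the width is (b−a)/2^n; need (b−a)/2^n ≤ 10^-2.
So n ≥ log₂(1.986000/10^-2) = log₂(198.6000) ≈ 7.6337.
Hence n = 8.

8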